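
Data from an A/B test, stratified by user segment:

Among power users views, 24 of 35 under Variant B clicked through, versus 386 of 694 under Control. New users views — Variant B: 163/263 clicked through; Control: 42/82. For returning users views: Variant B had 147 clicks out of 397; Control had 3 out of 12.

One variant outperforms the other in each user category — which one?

Variant B

Power users: Variant B 24/35 = 68.6%, Control 386/694 = 55.6% → Variant B
New users: Variant B 163/263 = 62.0%, Control 42/82 = 51.2% → Variant B
Returning users: Variant B 147/397 = 37.0%, Control 3/12 = 25.0% → Variant B
Variant B has the higher rate in all 3 groups.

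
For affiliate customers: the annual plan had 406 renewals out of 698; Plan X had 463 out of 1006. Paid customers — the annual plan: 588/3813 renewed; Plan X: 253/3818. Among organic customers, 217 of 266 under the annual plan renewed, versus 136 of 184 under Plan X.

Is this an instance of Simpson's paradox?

Affiliate: the annual plan 406/698 = 58.2%, Plan X 463/1006 = 46.0% → the annual plan
Paid: the annual plan 588/3813 = 15.4%, Plan X 253/3818 = 6.6% → the annual plan
Organic: the annual plan 217/266 = 81.6%, Plan X 136/184 = 73.9% → the annual plan
Overall: the annual plan 1211/4777 = 25.4%, Plan X 852/5008 = 17.0% → the annual plan
The annual plan wins overall and in every signup group — no reversal.

No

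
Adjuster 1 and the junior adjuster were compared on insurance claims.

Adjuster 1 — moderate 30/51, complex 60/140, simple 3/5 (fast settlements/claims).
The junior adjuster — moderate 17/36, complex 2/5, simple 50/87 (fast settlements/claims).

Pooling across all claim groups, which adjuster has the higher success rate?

the junior adjuster

Moderate: Adjuster 1 30/51 = 58.8%, the junior adjuster 17/36 = 47.2% → Adjuster 1
Complex: Adjuster 1 60/140 = 42.9%, the junior adjuster 2/5 = 40.0% → Adjuster 1
Simple: Adjuster 1 3/5 = 60.0%, the junior adjuster 50/87 = 57.5% → Adjuster 1
Overall: Adjuster 1 93/196 = 47.4%, the junior adjuster 69/128 = 53.9% → the junior adjuster
(Adjuster 1 wins every claim group but the junior adjuster wins overall — Adjuster 1's claims skew toward the low-rate complex group.)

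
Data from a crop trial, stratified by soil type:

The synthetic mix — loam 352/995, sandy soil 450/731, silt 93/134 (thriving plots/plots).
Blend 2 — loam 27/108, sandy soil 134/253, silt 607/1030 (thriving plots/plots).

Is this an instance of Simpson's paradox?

Yes

Loam: the synthetic mix 352/995 = 35.4%, Blend 2 27/108 = 25.0% → the synthetic mix
Sandy soil: the synthetic mix 450/731 = 61.6%, Blend 2 134/253 = 53.0% → the synthetic mix
Silt: the synthetic mix 93/134 = 69.4%, Blend 2 607/1030 = 58.9% → the synthetic mix
Overall: the synthetic mix 895/1860 = 48.1%, Blend 2 768/1391 = 55.2% → Blend 2
The synthetic mix wins each soil group but Blend 2 wins overall — the comparison reverses. The synthetic mix's plots skew toward loam, which has a lower base rate.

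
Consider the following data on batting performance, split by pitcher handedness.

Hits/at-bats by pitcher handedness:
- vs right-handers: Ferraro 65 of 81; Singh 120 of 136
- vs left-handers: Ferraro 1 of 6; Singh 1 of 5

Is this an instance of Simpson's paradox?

No

Vs right-handers: Ferraro 65/81 = 80.2%, Singh 120/136 = 88.2% → Singh
Vs left-handers: Ferraro 1/6 = 16.7%, Singh 1/5 = 20.0% → Singh
Overall: Ferraro 66/87 = 75.9%, Singh 121/141 = 85.8% → Singh
Singh wins overall and in every pitcher group — no reversal.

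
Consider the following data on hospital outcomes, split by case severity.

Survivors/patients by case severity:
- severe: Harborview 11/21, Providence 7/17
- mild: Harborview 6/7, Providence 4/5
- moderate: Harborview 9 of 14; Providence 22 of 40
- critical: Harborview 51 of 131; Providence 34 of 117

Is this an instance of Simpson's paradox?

Severe: Harborview 11/21 = 52.4%, Providence 7/17 = 41.2% → Harborview
Mild: Harborview 6/7 = 85.7%, Providence 4/5 = 80.0% → Harborview
Moderate: Harborview 9/14 = 64.3%, Providence 22/40 = 55.0% → Harborview
Critical: Harborview 51/131 = 38.9%, Providence 34/117 = 29.1% → Harborview
Overall: Harborview 77/173 = 44.5%, Providence 67/179 = 37.4% → Harborview
Harborview wins overall and in every case group — no reversal.

No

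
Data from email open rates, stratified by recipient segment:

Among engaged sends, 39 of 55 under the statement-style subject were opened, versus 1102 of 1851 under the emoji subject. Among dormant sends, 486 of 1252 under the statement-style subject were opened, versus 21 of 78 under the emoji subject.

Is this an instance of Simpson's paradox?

Yes

Engaged: the statement-style subject 39/55 = 70.9%, the emoji subject 1102/1851 = 59.5% → the statement-style subject
Dormant: the statement-style subject 486/1252 = 38.8%, the emoji subject 21/78 = 26.9% → the statement-style subject
Overall: the statement-style subject 525/1307 = 40.2%, the emoji subject 1123/1929 = 58.2% → the emoji subject
The statement-style subject wins each recipient group but the emoji subject wins overall — the comparison reverses. The statement-style subject's sends skew toward dormant, which has a lower base rate.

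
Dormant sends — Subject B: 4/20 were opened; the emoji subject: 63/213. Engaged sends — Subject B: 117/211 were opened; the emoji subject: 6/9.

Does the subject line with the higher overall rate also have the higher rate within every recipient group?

Dormant: Subject B 4/20 = 20.0%, the emoji subject 63/213 = 29.6% → the emoji subject
Engaged: Subject B 117/211 = 55.5%, the emoji subject 6/9 = 66.7% → the emoji subject
Overall: Subject B 121/231 = 52.4%, the emoji subject 69/222 = 31.1% → Subject B
The emoji subject wins each recipient group but Subject B wins overall — the comparison reverses. The emoji subject's sends skew toward dormant, which has a lower base rate.

No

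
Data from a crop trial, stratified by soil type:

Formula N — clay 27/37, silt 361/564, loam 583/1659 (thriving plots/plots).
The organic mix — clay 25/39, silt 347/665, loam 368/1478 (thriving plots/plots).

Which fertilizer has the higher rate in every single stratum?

Clay: Formula N 27/37 = 73.0%, the organic mix 25/39 = 64.1% → Formula N
Silt: Formula N 361/564 = 64.0%, the organic mix 347/665 = 52.2% → Formula N
Loam: Formula N 583/1659 = 35.1%, the organic mix 368/1478 = 24.9% → Formula N
Formula N has the higher rate in all 3 groups.

Formula N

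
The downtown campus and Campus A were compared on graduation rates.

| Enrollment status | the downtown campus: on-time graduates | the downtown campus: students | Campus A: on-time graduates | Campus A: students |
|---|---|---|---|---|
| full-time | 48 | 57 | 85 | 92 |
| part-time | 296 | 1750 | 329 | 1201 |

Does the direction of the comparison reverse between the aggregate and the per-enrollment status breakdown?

No

Full-time: the downtown campus 48/57 = 84.2%, Campus A 85/92 = 92.4% → Campus A
Part-time: the downtown campus 296/1750 = 16.9%, Campus A 329/1201 = 27.4% → Campus A
Overall: the downtown campus 344/1807 = 19.0%, Campus A 414/1293 = 32.0% → Campus A
Campus A wins overall and in every enrollment group — no reversal.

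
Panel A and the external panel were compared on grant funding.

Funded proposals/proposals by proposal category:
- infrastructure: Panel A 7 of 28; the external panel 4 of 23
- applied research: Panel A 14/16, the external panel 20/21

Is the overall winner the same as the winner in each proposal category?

No

Infrastructure: Panel A 7/28 = 25.0%, the external panel 4/23 = 17.4% → Panel A
Applied research: Panel A 14/16 = 87.5%, the external panel 20/21 = 95.2% → the external panel
Overall: Panel A 21/44 = 47.7%, the external panel 24/44 = 54.5% → the external panel
Neither sweeps: Panel A wins 1 of 2 groups, the external panel wins 1. The external panel wins overall but not every group — no Simpson reversal.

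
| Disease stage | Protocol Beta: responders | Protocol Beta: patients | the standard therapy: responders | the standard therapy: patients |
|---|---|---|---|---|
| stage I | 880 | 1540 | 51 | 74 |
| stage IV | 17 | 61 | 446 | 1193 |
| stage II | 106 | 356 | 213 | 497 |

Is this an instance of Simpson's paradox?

Yes

Stage I: Protocol Beta 880/1540 = 57.1%, the standard therapy 51/74 = 68.9% → the standard therapy
Stage IV: Protocol Beta 17/61 = 27.9%, the standard therapy 446/1193 = 37.4% → the standard therapy
Stage II: Protocol Beta 106/356 = 29.8%, the standard therapy 213/497 = 42.9% → the standard therapy
Overall: Protocol Beta 1003/1957 = 51.3%, the standard therapy 710/1764 = 40.2% → Protocol Beta
The standard therapy wins each disease group but Protocol Beta wins overall — the comparison reverses. The standard therapy's patients skew toward stage IV, which has a lower base rate.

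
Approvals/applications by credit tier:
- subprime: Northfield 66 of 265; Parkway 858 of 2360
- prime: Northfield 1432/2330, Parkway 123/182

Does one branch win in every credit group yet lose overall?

Yes

Subprime: Northfield 66/265 = 24.9%, Parkway 858/2360 = 36.4% → Parkway
Prime: Northfield 1432/2330 = 61.5%, Parkway 123/182 = 67.6% → Parkway
Overall: Northfield 1498/2595 = 57.7%, Parkway 981/2542 = 38.6% → Northfield
Parkway wins each credit group but Northfield wins overall — the comparison reverses. Parkway's applications skew toward subprime, which has a lower base rate.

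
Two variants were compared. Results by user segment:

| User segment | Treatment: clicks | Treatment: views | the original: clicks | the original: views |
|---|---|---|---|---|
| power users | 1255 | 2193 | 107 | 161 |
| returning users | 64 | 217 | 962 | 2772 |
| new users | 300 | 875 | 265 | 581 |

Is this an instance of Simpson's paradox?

Power users: Treatment 1255/2193 = 57.2%, the original 107/161 = 66.5% → the original
Returning users: Treatment 64/217 = 29.5%, the original 962/2772 = 34.7% → the original
New users: Treatment 300/875 = 34.3%, the original 265/581 = 45.6% → the original
Overall: Treatment 1619/3285 = 49.3%, the original 1334/3514 = 38.0% → Treatment
The original wins each user group but Treatment wins overall — the comparison reverses. The original's views skew toward returning users, which has a lower base rate.

Yes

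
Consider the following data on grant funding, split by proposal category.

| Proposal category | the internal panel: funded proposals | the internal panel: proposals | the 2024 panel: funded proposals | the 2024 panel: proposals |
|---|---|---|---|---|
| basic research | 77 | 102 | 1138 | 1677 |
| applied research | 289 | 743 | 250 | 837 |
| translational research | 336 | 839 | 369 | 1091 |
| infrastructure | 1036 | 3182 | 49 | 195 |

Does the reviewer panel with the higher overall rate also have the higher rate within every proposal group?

No

Basic research: the internal panel 77/102 = 75.5%, the 2024 panel 1138/1677 = 67.9% → the internal panel
Applied research: the internal panel 289/743 = 38.9%, the 2024 panel 250/837 = 29.9% → the internal panel
Translational research: the internal panel 336/839 = 40.0%, the 2024 panel 369/1091 = 33.8% → the internal panel
Infrastructure: the internal panel 1036/3182 = 32.6%, the 2024 panel 49/195 = 25.1% → the internal panel
Overall: the internal panel 1738/4866 = 35.7%, the 2024 panel 1806/3800 = 47.5% → the 2024 panel
The internal panel wins each proposal group but the 2024 panel wins overall — the comparison reverses. The internal panel's proposals skew toward infrastructure, which has a lower base rate.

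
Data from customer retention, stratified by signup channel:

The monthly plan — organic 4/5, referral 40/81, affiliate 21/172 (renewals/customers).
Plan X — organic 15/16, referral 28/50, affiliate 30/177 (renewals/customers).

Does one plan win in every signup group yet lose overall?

Organic: the monthly plan 4/5 = 80.0%, Plan X 15/16 = 93.8% → Plan X
Referral: the monthly plan 40/81 = 49.4%, Plan X 28/50 = 56.0% → Plan X
Affiliate: the monthly plan 21/172 = 12.2%, Plan X 30/177 = 16.9% → Plan X
Overall: the monthly plan 65/258 = 25.2%, Plan X 73/243 = 30.0% → Plan X
Plan X wins overall and in every signup group — no reversal.

No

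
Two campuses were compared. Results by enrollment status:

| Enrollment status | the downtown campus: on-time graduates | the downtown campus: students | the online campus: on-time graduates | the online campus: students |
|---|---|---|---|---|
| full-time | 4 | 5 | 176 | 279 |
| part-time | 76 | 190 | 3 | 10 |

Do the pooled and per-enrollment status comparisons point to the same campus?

Full-time: the downtown campus 4/5 = 80.0%, the online campus 176/279 = 63.1% → the downtown campus
Part-time: the downtown campus 76/190 = 40.0%, the online campus 3/10 = 30.0% → the downtown campus
Overall: the downtown campus 80/195 = 41.0%, the online campus 179/289 = 61.9% → the online campus
The downtown campus wins each enrollment group but the online campus wins overall — the comparison reverses. The downtown campus's students skew toward part-time, which has a lower base rate.

No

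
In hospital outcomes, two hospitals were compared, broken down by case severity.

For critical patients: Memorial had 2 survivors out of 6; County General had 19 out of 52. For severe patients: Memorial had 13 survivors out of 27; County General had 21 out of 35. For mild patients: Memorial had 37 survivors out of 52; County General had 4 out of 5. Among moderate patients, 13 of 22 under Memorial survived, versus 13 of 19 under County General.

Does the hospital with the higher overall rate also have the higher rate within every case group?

Critical: Memorial 2/6 = 33.3%, County General 19/52 = 36.5% → County General
Severe: Memorial 13/27 = 48.1%, County General 21/35 = 60.0% → County General
Mild: Memorial 37/52 = 71.2%, County General 4/5 = 80.0% → County General
Moderate: Memorial 13/22 = 59.1%, County General 13/19 = 68.4% → County General
Overall: Memorial 65/107 = 60.7%, County General 57/111 = 51.4% → Memorial
County General wins each case group but Memorial wins overall — the comparison reverses. County General's patients skew toward critical, which has a lower base rate.

No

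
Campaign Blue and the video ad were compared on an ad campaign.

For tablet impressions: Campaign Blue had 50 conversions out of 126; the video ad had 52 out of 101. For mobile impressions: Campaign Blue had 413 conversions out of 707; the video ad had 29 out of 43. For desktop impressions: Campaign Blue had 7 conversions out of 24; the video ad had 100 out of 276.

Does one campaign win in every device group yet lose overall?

Tablet: Campaign Blue 50/126 = 39.7%, the video ad 52/101 = 51.5% → the video ad
Mobile: Campaign Blue 413/707 = 58.4%, the video ad 29/43 = 67.4% → the video ad
Desktop: Campaign Blue 7/24 = 29.2%, the video ad 100/276 = 36.2% → the video ad
Overall: Campaign Blue 470/857 = 54.8%, the video ad 181/420 = 43.1% → Campaign Blue
The video ad wins each device group but Campaign Blue wins overall — the comparison reverses. The video ad's impressions skew toward desktop, which has a lower base rate.

Yes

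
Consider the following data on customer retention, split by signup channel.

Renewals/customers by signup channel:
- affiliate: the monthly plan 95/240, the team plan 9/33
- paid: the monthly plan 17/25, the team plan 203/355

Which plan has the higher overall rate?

Affiliate: the monthly plan 95/240 = 39.6%, the team plan 9/33 = 27.3% → the monthly plan
Paid: the monthly plan 17/25 = 68.0%, the team plan 203/355 = 57.2% → the monthly plan
Overall: the monthly plan 112/265 = 42.3%, the team plan 212/388 = 54.6% → the team plan
(The monthly plan wins every signup group but the team plan wins overall — the monthly plan's customers skew toward the low-rate affiliate group.)

the team plan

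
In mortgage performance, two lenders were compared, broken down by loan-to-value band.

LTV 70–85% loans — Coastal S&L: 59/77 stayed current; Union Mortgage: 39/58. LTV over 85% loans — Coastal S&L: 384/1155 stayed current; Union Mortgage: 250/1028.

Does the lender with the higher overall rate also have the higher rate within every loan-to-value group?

Yes

LTV 70–85%: Coastal S&L 59/77 = 76.6%, Union Mortgage 39/58 = 67.2% → Coastal S&L
LTV over 85%: Coastal S&L 384/1155 = 33.2%, Union Mortgage 250/1028 = 24.3% → Coastal S&L
Overall: Coastal S&L 443/1232 = 36.0%, Union Mortgage 289/1086 = 26.6% → Coastal S&L
Coastal S&L wins overall and in every loan-to-value group — no reversal.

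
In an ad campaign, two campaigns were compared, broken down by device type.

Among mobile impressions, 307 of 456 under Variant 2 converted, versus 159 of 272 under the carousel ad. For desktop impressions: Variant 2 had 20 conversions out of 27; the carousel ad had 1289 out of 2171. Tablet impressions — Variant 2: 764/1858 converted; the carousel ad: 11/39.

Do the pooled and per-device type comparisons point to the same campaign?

Mobile: Variant 2 307/456 = 67.3%, the carousel ad 159/272 = 58.5% → Variant 2
Desktop: Variant 2 20/27 = 74.1%, the carousel ad 1289/2171 = 59.4% → Variant 2
Tablet: Variant 2 764/1858 = 41.1%, the carousel ad 11/39 = 28.2% → Variant 2
Overall: Variant 2 1091/2341 = 46.6%, the carousel ad 1459/2482 = 58.8% → the carousel ad
Variant 2 wins each device group but the carousel ad wins overall — the comparison reverses. Variant 2's impressions skew toward tablet, which has a lower base rate.

No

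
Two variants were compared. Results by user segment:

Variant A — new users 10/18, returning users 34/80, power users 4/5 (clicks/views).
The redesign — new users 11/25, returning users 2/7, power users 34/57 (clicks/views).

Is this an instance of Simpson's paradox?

New users: Variant A 10/18 = 55.6%, the redesign 11/25 = 44.0% → Variant A
Returning users: Variant A 34/80 = 42.5%, the redesign 2/7 = 28.6% → Variant A
Power users: Variant A 4/5 = 80.0%, the redesign 34/57 = 59.6% → Variant A
Overall: Variant A 48/103 = 46.6%, the redesign 47/89 = 52.8% → the redesign
Variant A wins each user group but the redesign wins overall — the comparison reverses. Variant A's views skew toward returning users, which has a lower base rate.

Yes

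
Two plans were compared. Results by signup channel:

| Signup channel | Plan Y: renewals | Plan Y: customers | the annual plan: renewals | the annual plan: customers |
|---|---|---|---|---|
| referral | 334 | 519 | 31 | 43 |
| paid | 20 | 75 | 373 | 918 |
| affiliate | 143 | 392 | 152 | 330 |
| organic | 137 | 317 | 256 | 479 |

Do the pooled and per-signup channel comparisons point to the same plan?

Referral: Plan Y 334/519 = 64.4%, the annual plan 31/43 = 72.1% → the annual plan
Paid: Plan Y 20/75 = 26.7%, the annual plan 373/918 = 40.6% → the annual plan
Affiliate: Plan Y 143/392 = 36.5%, the annual plan 152/330 = 46.1% → the annual plan
Organic: Plan Y 137/317 = 43.2%, the annual plan 256/479 = 53.4% → the annual plan
Overall: Plan Y 634/1303 = 48.7%, the annual plan 812/1770 = 45.9% → Plan Y
The annual plan wins each signup group but Plan Y wins overall — the comparison reverses. The annual plan's customers skew toward paid, which has a lower base rate.

No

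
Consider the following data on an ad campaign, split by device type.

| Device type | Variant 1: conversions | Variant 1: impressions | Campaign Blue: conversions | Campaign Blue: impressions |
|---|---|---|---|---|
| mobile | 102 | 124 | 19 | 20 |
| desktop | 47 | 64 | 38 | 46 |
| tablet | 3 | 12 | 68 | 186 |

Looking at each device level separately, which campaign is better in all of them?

Campaign Blue

Mobile: Variant 1 102/124 = 82.3%, Campaign Blue 19/20 = 95.0% → Campaign Blue
Desktop: Variant 1 47/64 = 73.4%, Campaign Blue 38/46 = 82.6% → Campaign Blue
Tablet: Variant 1 3/12 = 25.0%, Campaign Blue 68/186 = 36.6% → Campaign Blue
Campaign Blue has the higher rate in all 3 groups.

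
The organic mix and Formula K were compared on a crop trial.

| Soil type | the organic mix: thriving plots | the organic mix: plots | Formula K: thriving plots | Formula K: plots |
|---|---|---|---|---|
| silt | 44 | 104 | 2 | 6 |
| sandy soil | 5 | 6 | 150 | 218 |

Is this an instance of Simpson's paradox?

Yes

Silt: the organic mix 44/104 = 42.3%, Formula K 2/6 = 33.3% → the organic mix
Sandy soil: the organic mix 5/6 = 83.3%, Formula K 150/218 = 68.8% → the organic mix
Overall: the organic mix 49/110 = 44.5%, Formula K 152/224 = 67.9% → Formula K
The organic mix wins each soil group but Formula K wins overall — the comparison reverses. The organic mix's plots skew toward silt, which has a lower base rate.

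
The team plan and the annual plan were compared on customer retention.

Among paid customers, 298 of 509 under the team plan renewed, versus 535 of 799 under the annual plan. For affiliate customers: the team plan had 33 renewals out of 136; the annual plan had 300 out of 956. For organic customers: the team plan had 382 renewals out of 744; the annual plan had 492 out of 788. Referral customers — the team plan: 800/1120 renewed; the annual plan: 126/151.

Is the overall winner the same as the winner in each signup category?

Paid: the team plan 298/509 = 58.5%, the annual plan 535/799 = 67.0% → the annual plan
Affiliate: the team plan 33/136 = 24.3%, the annual plan 300/956 = 31.4% → the annual plan
Organic: the team plan 382/744 = 51.3%, the annual plan 492/788 = 62.4% → the annual plan
Referral: the team plan 800/1120 = 71.4%, the annual plan 126/151 = 83.4% → the annual plan
Overall: the team plan 1513/2509 = 60.3%, the annual plan 1453/2694 = 53.9% → the team plan
The annual plan wins each signup group but the team plan wins overall — the comparison reverses. The annual plan's customers skew toward affiliate, which has a lower base rate.

No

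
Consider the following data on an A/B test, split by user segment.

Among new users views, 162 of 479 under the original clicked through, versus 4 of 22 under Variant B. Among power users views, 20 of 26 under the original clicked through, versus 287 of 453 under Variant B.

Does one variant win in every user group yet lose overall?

New users: the original 162/479 = 33.8%, Variant B 4/22 = 18.2% → the original
Power users: the original 20/26 = 76.9%, Variant B 287/453 = 63.4% → the original
Overall: the original 182/505 = 36.0%, Variant B 291/475 = 61.3% → Variant B
The original wins each user group but Variant B wins overall — the comparison reverses. The original's views skew toward new users, which has a lower base rate.

Yes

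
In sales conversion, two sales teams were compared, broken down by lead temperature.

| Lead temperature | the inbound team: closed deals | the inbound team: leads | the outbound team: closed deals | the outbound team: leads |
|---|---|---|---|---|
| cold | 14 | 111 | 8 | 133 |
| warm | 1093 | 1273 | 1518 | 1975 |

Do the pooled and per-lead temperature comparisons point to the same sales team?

Yes

Cold: the inbound team 14/111 = 12.6%, the outbound team 8/133 = 6.0% → the inbound team
Warm: the inbound team 1093/1273 = 85.9%, the outbound team 1518/1975 = 76.9% → the inbound team
Overall: the inbound team 1107/1384 = 80.0%, the outbound team 1526/2108 = 72.4% → the inbound team
The inbound team wins overall and in every lead group — no reversal.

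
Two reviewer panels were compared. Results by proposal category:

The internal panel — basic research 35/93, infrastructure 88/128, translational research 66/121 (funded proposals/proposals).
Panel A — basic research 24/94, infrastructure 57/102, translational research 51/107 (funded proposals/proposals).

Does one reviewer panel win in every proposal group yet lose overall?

Basic research: the internal panel 35/93 = 37.6%, Panel A 24/94 = 25.5% → the internal panel
Infrastructure: the internal panel 88/128 = 68.8%, Panel A 57/102 = 55.9% → the internal panel
Translational research: the internal panel 66/121 = 54.5%, Panel A 51/107 = 47.7% → the internal panel
Overall: the internal panel 189/342 = 55.3%, Panel A 132/303 = 43.6% → the internal panel
The internal panel wins overall and in every proposal group — no reversal.

No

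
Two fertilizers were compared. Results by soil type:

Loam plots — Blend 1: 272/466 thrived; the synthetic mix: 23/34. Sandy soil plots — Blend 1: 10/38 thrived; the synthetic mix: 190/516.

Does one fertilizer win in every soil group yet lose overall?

Yes

Loam: Blend 1 272/466 = 58.4%, the synthetic mix 23/34 = 67.6% → the synthetic mix
Sandy soil: Blend 1 10/38 = 26.3%, the synthetic mix 190/516 = 36.8% → the synthetic mix
Overall: Blend 1 282/504 = 56.0%, the synthetic mix 213/550 = 38.7% → Blend 1
The synthetic mix wins each soil group but Blend 1 wins overall — the comparison reverses. The synthetic mix's plots skew toward sandy soil, which has a lower base rate.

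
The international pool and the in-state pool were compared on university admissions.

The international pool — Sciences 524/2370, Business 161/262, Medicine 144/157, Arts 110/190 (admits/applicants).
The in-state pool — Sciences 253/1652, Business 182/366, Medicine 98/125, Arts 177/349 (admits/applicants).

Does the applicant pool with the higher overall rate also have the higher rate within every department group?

Yes

Sciences: the international pool 524/2370 = 22.1%, the in-state pool 253/1652 = 15.3% → the international pool
Business: the international pool 161/262 = 61.5%, the in-state pool 182/366 = 49.7% → the international pool
Medicine: the international pool 144/157 = 91.7%, the in-state pool 98/125 = 78.4% → the international pool
Arts: the international pool 110/190 = 57.9%, the in-state pool 177/349 = 50.7% → the international pool
Overall: the international pool 939/2979 = 31.5%, the in-state pool 710/2492 = 28.5% → the international pool
The international pool wins overall and in every department group — no reversal.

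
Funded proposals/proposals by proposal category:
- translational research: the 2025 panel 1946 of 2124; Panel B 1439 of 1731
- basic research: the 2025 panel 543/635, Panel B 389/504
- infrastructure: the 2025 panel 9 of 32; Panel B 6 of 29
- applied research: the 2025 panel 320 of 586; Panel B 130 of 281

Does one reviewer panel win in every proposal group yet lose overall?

No

Translational research: the 2025 panel 1946/2124 = 91.6%, Panel B 1439/1731 = 83.1% → the 2025 panel
Basic research: the 2025 panel 543/635 = 85.5%, Panel B 389/504 = 77.2% → the 2025 panel
Infrastructure: the 2025 panel 9/32 = 28.1%, Panel B 6/29 = 20.7% → the 2025 panel
Applied research: the 2025 panel 320/586 = 54.6%, Panel B 130/281 = 46.3% → the 2025 panel
Overall: the 2025 panel 2818/3377 = 83.4%, Panel B 1964/2545 = 77.2% → the 2025 panel
The 2025 panel wins overall and in every proposal group — no reversal.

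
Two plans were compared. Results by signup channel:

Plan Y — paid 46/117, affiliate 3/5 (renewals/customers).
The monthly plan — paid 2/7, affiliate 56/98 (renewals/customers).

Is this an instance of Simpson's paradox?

Paid: Plan Y 46/117 = 39.3%, the monthly plan 2/7 = 28.6% → Plan Y
Affiliate: Plan Y 3/5 = 60.0%, the monthly plan 56/98 = 57.1% → Plan Y
Overall: Plan Y 49/122 = 40.2%, the monthly plan 58/105 = 55.2% → the monthly plan
Plan Y wins each signup group but the monthly plan wins overall — the comparison reverses. Plan Y's customers skew toward paid, which has a lower base rate.

Yes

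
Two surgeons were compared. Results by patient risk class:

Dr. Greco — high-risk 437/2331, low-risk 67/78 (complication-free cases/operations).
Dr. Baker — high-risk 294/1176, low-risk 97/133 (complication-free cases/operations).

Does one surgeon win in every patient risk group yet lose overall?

No

High-risk: Dr. Greco 437/2331 = 18.7%, Dr. Baker 294/1176 = 25.0% → Dr. Baker
Low-risk: Dr. Greco 67/78 = 85.9%, Dr. Baker 97/133 = 72.9% → Dr. Greco
Overall: Dr. Greco 504/2409 = 20.9%, Dr. Baker 391/1309 = 29.9% → Dr. Baker
Neither sweeps: Dr. Greco wins 1 of 2 groups, Dr. Baker wins 1. Dr. Baker wins overall but not every group — no Simpson reversal.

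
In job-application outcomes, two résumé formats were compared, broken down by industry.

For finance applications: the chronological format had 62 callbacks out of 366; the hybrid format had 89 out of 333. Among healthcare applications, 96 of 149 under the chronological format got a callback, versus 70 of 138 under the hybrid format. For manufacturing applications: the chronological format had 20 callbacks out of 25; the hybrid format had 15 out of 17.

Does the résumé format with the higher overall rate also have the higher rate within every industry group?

No

Finance: the chronological format 62/366 = 16.9%, the hybrid format 89/333 = 26.7% → the hybrid format
Healthcare: the chronological format 96/149 = 64.4%, the hybrid format 70/138 = 50.7% → the chronological format
Manufacturing: the chronological format 20/25 = 80.0%, the hybrid format 15/17 = 88.2% → the hybrid format
Overall: the chronological format 178/540 = 33.0%, the hybrid format 174/488 = 35.7% → the hybrid format
Neither sweeps: the chronological format wins 1 of 3 groups, the hybrid format wins 2. The hybrid format wins overall but not every group — no Simpson reversal.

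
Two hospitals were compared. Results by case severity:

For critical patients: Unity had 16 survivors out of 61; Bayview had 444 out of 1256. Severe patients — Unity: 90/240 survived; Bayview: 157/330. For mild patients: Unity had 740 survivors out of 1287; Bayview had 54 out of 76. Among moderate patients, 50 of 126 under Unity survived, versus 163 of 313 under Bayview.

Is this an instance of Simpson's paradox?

Critical: Unity 16/61 = 26.2%, Bayview 444/1256 = 35.4% → Bayview
Severe: Unity 90/240 = 37.5%, Bayview 157/330 = 47.6% → Bayview
Mild: Unity 740/1287 = 57.5%, Bayview 54/76 = 71.1% → Bayview
Moderate: Unity 50/126 = 39.7%, Bayview 163/313 = 52.1% → Bayview
Overall: Unity 896/1714 = 52.3%, Bayview 818/1975 = 41.4% → Unity
Bayview wins each case group but Unity wins overall — the comparison reverses. Bayview's patients skew toward critical, which has a lower base rate.

Yes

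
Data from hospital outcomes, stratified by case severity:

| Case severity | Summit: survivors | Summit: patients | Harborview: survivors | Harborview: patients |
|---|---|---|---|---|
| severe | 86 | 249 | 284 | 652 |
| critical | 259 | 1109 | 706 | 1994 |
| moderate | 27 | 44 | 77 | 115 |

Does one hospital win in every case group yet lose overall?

Severe: Summit 86/249 = 34.5%, Harborview 284/652 = 43.6% → Harborview
Critical: Summit 259/1109 = 23.4%, Harborview 706/1994 = 35.4% → Harborview
Moderate: Summit 27/44 = 61.4%, Harborview 77/115 = 67.0% → Harborview
Overall: Summit 372/1402 = 26.5%, Harborview 1067/2761 = 38.6% → Harborview
Harborview wins overall and in every case group — no reversal.

No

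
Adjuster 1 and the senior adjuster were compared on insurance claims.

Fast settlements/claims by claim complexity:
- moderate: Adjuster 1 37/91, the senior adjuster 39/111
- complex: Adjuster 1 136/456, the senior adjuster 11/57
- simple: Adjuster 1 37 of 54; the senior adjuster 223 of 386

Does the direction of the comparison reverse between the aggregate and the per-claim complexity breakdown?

Yes

Moderate: Adjuster 1 37/91 = 40.7%, the senior adjuster 39/111 = 35.1% → Adjuster 1
Complex: Adjuster 1 136/456 = 29.8%, the senior adjuster 11/57 = 19.3% → Adjuster 1
Simple: Adjuster 1 37/54 = 68.5%, the senior adjuster 223/386 = 57.8% → Adjuster 1
Overall: Adjuster 1 210/601 = 34.9%, the senior adjuster 273/554 = 49.3% → the senior adjuster
Adjuster 1 wins each claim group but the senior adjuster wins overall — the comparison reverses. Adjuster 1's claims skew toward complex, which has a lower base rate.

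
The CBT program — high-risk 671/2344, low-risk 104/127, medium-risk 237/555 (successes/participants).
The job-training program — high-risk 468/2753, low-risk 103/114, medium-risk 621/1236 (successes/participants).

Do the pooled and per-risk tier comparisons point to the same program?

High-risk: the CBT program 671/2344 = 28.6%, the job-training program 468/2753 = 17.0% → the CBT program
Low-risk: the CBT program 104/127 = 81.9%, the job-training program 103/114 = 90.4% → the job-training program
Medium-risk: the CBT program 237/555 = 42.7%, the job-training program 621/1236 = 50.2% → the job-training program
Overall: the CBT program 1012/3026 = 33.4%, the job-training program 1192/4103 = 29.1% → the CBT program
Neither sweeps: the CBT program wins 1 of 3 groups, the job-training program wins 2. The CBT program wins overall but not every group — no Simpson reversal.

No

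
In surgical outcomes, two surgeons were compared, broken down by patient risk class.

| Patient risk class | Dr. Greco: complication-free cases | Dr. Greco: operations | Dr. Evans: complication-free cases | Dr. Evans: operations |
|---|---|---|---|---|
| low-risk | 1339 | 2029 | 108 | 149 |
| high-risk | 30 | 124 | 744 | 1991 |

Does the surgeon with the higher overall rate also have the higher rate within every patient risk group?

No

Low-risk: Dr. Greco 1339/2029 = 66.0%, Dr. Evans 108/149 = 72.5% → Dr. Evans
High-risk: Dr. Greco 30/124 = 24.2%, Dr. Evans 744/1991 = 37.4% → Dr. Evans
Overall: Dr. Greco 1369/2153 = 63.6%, Dr. Evans 852/2140 = 39.8% → Dr. Greco
Dr. Evans wins each patient risk group but Dr. Greco wins overall — the comparison reverses. Dr. Evans's operations skew toward high-risk, which has a lower base rate.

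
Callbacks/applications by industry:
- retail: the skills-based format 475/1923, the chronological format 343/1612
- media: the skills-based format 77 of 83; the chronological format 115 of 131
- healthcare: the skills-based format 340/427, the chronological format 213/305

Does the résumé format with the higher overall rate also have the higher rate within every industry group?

Retail: the skills-based format 475/1923 = 24.7%, the chronological format 343/1612 = 21.3% → the skills-based format
Media: the skills-based format 77/83 = 92.8%, the chronological format 115/131 = 87.8% → the skills-based format
Healthcare: the skills-based format 340/427 = 79.6%, the chronological format 213/305 = 69.8% → the skills-based format
Overall: the skills-based format 892/2433 = 36.7%, the chronological format 671/2048 = 32.8% → the skills-based format
The skills-based format wins overall and in every industry group — no reversal.

Yes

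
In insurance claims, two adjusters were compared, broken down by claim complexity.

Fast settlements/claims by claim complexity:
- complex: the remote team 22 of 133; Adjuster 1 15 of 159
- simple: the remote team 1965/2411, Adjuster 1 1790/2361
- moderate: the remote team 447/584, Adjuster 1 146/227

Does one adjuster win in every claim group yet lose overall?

Complex: the remote team 22/133 = 16.5%, Adjuster 1 15/159 = 9.4% → the remote team
Simple: the remote team 1965/2411 = 81.5%, Adjuster 1 1790/2361 = 75.8% → the remote team
Moderate: the remote team 447/584 = 76.5%, Adjuster 1 146/227 = 64.3% → the remote team
Overall: the remote team 2434/3128 = 77.8%, Adjuster 1 1951/2747 = 71.0% → the remote team
The remote team wins overall and in every claim group — no reversal.

No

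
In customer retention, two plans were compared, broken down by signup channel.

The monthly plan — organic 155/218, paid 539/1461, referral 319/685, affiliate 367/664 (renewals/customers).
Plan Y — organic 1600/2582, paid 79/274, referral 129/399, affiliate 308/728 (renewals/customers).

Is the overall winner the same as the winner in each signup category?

Organic: the monthly plan 155/218 = 71.1%, Plan Y 1600/2582 = 62.0% → the monthly plan
Paid: the monthly plan 539/1461 = 36.9%, Plan Y 79/274 = 28.8% → the monthly plan
Referral: the monthly plan 319/685 = 46.6%, Plan Y 129/399 = 32.3% → the monthly plan
Affiliate: the monthly plan 367/664 = 55.3%, Plan Y 308/728 = 42.3% → the monthly plan
Overall: the monthly plan 1380/3028 = 45.6%, Plan Y 2116/3983 = 53.1% → Plan Y
The monthly plan wins each signup group but Plan Y wins overall — the comparison reverses. The monthly plan's customers skew toward paid, which has a lower base rate.

No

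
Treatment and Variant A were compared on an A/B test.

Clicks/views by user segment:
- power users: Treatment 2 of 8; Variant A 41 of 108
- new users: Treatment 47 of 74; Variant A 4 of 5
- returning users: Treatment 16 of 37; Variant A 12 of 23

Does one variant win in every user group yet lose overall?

Power users: Treatment 2/8 = 25.0%, Variant A 41/108 = 38.0% → Variant A
New users: Treatment 47/74 = 63.5%, Variant A 4/5 = 80.0% → Variant A
Returning users: Treatment 16/37 = 43.2%, Variant A 12/23 = 52.2% → Variant A
Overall: Treatment 65/119 = 54.6%, Variant A 57/136 = 41.9% → Treatment
Variant A wins each user group but Treatment wins overall — the comparison reverses. Variant A's views skew toward power users, which has a lower base rate.

Yes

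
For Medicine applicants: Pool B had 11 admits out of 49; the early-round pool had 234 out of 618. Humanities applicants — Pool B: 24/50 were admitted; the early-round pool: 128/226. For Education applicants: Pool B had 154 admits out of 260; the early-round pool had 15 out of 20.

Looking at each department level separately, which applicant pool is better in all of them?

Medicine: Pool B 11/49 = 22.4%, the early-round pool 234/618 = 37.9% → the early-round pool
Humanities: Pool B 24/50 = 48.0%, the early-round pool 128/226 = 56.6% → the early-round pool
Education: Pool B 154/260 = 59.2%, the early-round pool 15/20 = 75.0% → the early-round pool
The early-round pool has the higher rate in all 3 groups.

the early-round pool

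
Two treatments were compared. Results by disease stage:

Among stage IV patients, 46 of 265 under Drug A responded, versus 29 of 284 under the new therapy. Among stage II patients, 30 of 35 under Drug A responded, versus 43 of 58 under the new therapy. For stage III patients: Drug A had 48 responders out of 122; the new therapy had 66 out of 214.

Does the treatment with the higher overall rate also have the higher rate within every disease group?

Yes

Stage IV: Drug A 46/265 = 17.4%, the new therapy 29/284 = 10.2% → Drug A
Stage II: Drug A 30/35 = 85.7%, the new therapy 43/58 = 74.1% → Drug A
Stage III: Drug A 48/122 = 39.3%, the new therapy 66/214 = 30.8% → Drug A
Overall: Drug A 124/422 = 29.4%, the new therapy 138/556 = 24.8% → Drug A
Drug A wins overall and in every disease group — no reversal.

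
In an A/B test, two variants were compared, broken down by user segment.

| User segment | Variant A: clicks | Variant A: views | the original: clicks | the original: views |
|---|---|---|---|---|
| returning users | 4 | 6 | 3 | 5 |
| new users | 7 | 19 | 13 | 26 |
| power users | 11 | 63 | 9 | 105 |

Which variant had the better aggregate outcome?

Variant A

Returning users: Variant A 4/6 = 66.7%, the original 3/5 = 60.0% → Variant A
New users: Variant A 7/19 = 36.8%, the original 13/26 = 50.0% → the original
Power users: Variant A 11/63 = 17.5%, the original 9/105 = 8.6% → Variant A
Overall: Variant A 22/88 = 25.0%, the original 25/136 = 18.4% → Variant A
(Neither sweeps every user group, but Variant A has the higher pooled rate.)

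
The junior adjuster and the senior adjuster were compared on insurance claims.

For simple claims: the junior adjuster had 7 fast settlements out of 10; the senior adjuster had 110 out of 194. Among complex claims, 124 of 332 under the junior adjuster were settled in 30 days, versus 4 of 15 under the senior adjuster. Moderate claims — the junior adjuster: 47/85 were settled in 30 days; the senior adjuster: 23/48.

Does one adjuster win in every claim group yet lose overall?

Yes

Simple: the junior adjuster 7/10 = 70.0%, the senior adjuster 110/194 = 56.7% → the junior adjuster
Complex: the junior adjuster 124/332 = 37.3%, the senior adjuster 4/15 = 26.7% → the junior adjuster
Moderate: the junior adjuster 47/85 = 55.3%, the senior adjuster 23/48 = 47.9% → the junior adjuster
Overall: the junior adjuster 178/427 = 41.7%, the senior adjuster 137/257 = 53.3% → the senior adjuster
The junior adjuster wins each claim group but the senior adjuster wins overall — the comparison reverses. The junior adjuster's claims skew toward complex, which has a lower base rate.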